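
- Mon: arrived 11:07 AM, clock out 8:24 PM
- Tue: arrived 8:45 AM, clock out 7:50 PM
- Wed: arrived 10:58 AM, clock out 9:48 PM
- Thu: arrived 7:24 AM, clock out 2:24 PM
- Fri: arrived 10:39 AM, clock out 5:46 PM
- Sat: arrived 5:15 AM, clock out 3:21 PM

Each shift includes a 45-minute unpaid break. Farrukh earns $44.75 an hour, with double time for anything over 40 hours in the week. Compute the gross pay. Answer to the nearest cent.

$2767.04

Mon: 11:07 AM–8:24 PM = 9 h 17 min; less 45 min break → 8 h 32 min
Tue: 8:45 AM–7:50 PM = 11 h 5 min; less 45 min break → 10 h 20 min
Wed: 10:58 AM–9:48 PM = 10 h 50 min; less 45 min break → 10 h 5 min
Thu: 7:24 AM–2:24 PM = 7 h 0 min; less 45 min break → 6 h 15 min
Fri: 10:39 AM–5:46 PM = 7 h 7 min; less 45 min break → 6 h 22 min
Sat: 5:15 AM–3:21 PM = 10 h 6 min; less 45 min break → 9 h 21 min
Total worked: 50 h 55 min = 3055 min.
Regular 40 h 0 min = 2400 min at $44.75/h; overtime 10 h 55 min = 655 min at $89.50/h.
Pay = (2400 × $44.75 + 655 × $89.50) ÷ 60 = $2767.04.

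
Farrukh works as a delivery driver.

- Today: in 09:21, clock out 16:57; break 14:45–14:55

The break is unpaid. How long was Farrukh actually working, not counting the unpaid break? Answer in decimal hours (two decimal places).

7.43 hours

Today: 09:21–16:57 = 7 h 36 min; less 10 min break → 7 h 26 min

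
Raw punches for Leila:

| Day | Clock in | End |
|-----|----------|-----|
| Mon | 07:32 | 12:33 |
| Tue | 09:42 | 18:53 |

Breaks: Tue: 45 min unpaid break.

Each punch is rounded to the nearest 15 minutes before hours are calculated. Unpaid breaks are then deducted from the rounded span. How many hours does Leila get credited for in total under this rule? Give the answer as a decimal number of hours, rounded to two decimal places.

13.50 hours

Mon: in 07:32→07:30, out 12:33→12:30; 5 h 0 min
Tue: in 09:42→09:45, out 18:53→19:00; 9 h 15 min − 45 min = 8 h 30 min
Total credited: 13 h 30 min.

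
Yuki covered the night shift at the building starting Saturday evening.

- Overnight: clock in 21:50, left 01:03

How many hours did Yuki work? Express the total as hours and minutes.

Overnight: 21:50 → midnight = 2 h 10 min; midnight → 01:03 = 1 h 3 min; span 3 h 13 min

3 h 13 min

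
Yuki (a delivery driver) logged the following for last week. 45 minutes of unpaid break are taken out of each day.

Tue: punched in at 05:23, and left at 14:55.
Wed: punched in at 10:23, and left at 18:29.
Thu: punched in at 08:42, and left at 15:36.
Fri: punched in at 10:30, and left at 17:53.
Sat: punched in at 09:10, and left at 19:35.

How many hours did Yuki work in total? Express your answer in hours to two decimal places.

Tue: 05:23–14:55 = 9 h 32 min; less 45 min break → 8 h 47 min
Wed: 10:23–18:29 = 8 h 6 min; less 45 min break → 7 h 21 min
Thu: 08:42–15:36 = 6 h 54 min; less 45 min break → 6 h 9 min
Fri: 10:30–17:53 = 7 h 23 min; less 45 min break → 6 h 38 min
Sat: 09:10–19:35 = 10 h 25 min; less 45 min break → 9 h 40 min
Total: 8 h 47 min + 7 h 21 min + 6 h 9 min + 6 h 38 min + 9 h 40 min = 38 h 35 min.

38.58 hours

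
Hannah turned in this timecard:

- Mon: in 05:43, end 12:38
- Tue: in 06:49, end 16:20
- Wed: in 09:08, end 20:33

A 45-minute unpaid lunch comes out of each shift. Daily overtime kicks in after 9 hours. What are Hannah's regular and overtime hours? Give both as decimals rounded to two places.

Regular 23.93 hours, overtime 1.67 hours

Mon: 05:43–12:38 = 6 h 55 min; less 45 min break → 6 h 10 min
Tue: 06:49–16:20 = 9 h 31 min; less 45 min break → 8 h 46 min
Wed: 09:08–20:33 = 11 h 25 min; less 45 min break → 10 h 40 min
Mon reg 6 h 10 min / OT 0 h 0 min; Tue reg 8 h 46 min / OT 0 h 0 min; Wed reg 9 h 0 min / OT 1 h 40 min.
Totals: regular 23 h 56 min, overtime 1 h 40 min.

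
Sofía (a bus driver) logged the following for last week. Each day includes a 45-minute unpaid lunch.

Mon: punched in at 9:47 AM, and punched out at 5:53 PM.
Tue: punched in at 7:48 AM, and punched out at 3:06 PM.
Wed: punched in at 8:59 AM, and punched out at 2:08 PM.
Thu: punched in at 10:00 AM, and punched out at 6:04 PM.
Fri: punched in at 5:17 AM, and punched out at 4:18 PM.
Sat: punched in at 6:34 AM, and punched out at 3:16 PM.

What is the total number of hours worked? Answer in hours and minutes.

Mon: 9:47 AM–5:53 PM = 8 h 6 min; less 45 min break → 7 h 21 min
Tue: 7:48 AM–3:06 PM = 7 h 18 min; less 45 min break → 6 h 33 min
Wed: 8:59 AM–2:08 PM = 5 h 9 min; less 45 min break → 4 h 24 min
Thu: 10:00 AM–6:04 PM = 8 h 4 min; less 45 min break → 7 h 19 min
Fri: 5:17 AM–4:18 PM = 11 h 1 min; less 45 min break → 10 h 16 min
Sat: 6:34 AM–3:16 PM = 8 h 42 min; less 45 min break → 7 h 57 min
Total: 7 h 21 min + 6 h 33 min + 4 h 24 min + 7 h 19 min + 10 h 16 min + 7 h 57 min = 43 h 50 min.

43 h 50 min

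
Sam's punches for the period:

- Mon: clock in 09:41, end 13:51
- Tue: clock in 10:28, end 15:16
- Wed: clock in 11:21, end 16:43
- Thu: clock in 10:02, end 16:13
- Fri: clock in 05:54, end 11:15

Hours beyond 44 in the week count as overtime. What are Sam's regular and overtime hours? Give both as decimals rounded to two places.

Regular 25.87 hours, overtime 0.00 hours

Mon: 09:41–13:51 = 4 h 10 min
Tue: 10:28–15:16 = 4 h 48 min
Wed: 11:21–16:43 = 5 h 22 min
Thu: 10:02–16:13 = 6 h 11 min
Fri: 05:54–11:15 = 5 h 21 min
Total worked: 25 h 52 min = 25.87 h.
Threshold 44 h → overtime 0 h 0 min, regular 25 h 52 min.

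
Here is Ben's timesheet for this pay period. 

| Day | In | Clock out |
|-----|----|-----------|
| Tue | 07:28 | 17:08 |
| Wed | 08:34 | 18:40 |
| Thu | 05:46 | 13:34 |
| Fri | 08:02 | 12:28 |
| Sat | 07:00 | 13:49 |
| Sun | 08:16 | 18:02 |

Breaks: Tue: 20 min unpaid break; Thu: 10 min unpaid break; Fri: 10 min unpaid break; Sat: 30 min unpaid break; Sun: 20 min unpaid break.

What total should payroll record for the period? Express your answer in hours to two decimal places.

47.08 hours

Tue: 07:28–17:08 = 9 h 40 min; less 20 min break → 9 h 20 min
Wed: 08:34–18:40 = 10 h 6 min
Thu: 05:46–13:34 = 7 h 48 min; less 10 min break → 7 h 38 min
Fri: 08:02–12:28 = 4 h 26 min; less 10 min break → 4 h 16 min
Sat: 07:00–13:49 = 6 h 49 min; less 30 min break → 6 h 19 min
Sun: 08:16–18:02 = 9 h 46 min; less 20 min break → 9 h 26 min
Total: 9 h 20 min + 10 h 6 min + 7 h 38 min + 4 h 16 min + 6 h 19 min + 9 h 26 min = 47 h 5 min.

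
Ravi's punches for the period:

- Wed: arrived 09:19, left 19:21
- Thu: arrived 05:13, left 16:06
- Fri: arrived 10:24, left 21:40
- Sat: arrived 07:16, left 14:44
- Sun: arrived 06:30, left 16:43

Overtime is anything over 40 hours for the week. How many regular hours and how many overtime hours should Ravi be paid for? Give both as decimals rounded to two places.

Regular 40.00 hours, overtime 9.87 hours

Wed: 09:19–19:21 = 10 h 2 min
Thu: 05:13–16:06 = 10 h 53 min
Fri: 10:24–21:40 = 11 h 16 min
Sat: 07:16–14:44 = 7 h 28 min
Sun: 06:30–16:43 = 10 h 13 min
Total worked: 49 h 52 min = 49.87 h.
Threshold 40 h → overtime 9 h 52 min, regular 40 h 0 min.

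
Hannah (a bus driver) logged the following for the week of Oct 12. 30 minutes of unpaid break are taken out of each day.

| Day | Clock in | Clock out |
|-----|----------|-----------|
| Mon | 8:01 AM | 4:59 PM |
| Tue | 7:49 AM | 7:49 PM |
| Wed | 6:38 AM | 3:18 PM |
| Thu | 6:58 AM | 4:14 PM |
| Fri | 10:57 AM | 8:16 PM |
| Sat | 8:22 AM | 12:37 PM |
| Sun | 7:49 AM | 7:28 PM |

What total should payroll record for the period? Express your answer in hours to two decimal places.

60.62 hours

Mon: 8:01 AM–4:59 PM = 8 h 58 min; less 30 min break → 8 h 28 min
Tue: 7:49 AM–7:49 PM = 12 h 0 min; less 30 min break → 11 h 30 min
Wed: 6:38 AM–3:18 PM = 8 h 40 min; less 30 min break → 8 h 10 min
Thu: 6:58 AM–4:14 PM = 9 h 16 min; less 30 min break → 8 h 46 min
Fri: 10:57 AM–8:16 PM = 9 h 19 min; less 30 min break → 8 h 49 min
Sat: 8:22 AM–12:37 PM = 4 h 15 min; less 30 min break → 3 h 45 min
Sun: 7:49 AM–7:28 PM = 11 h 39 min; less 30 min break → 11 h 9 min
Total: 8 h 28 min + 11 h 30 min + 8 h 10 min + 8 h 46 min + 8 h 49 min + 3 h 45 min + 11 h 9 min = 60 h 37 min.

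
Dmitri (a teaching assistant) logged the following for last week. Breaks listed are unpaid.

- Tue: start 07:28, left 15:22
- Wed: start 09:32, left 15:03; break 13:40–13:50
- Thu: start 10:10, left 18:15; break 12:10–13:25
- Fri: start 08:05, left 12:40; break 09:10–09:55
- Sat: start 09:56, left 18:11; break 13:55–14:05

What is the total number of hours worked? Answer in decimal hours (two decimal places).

Tue: 07:28–15:22 = 7 h 54 min
Wed: 09:32–15:03 = 5 h 31 min; less 10 min break → 5 h 21 min
Thu: 10:10–18:15 = 8 h 5 min; less 75 min break → 6 h 50 min
Fri: 08:05–12:40 = 4 h 35 min; less 45 min break → 3 h 50 min
Sat: 09:56–18:11 = 8 h 15 min; less 10 min break → 8 h 5 min
Total: 7 h 54 min + 5 h 21 min + 6 h 50 min + 3 h 50 min + 8 h 5 min = 32 h 0 min.

32.00 hours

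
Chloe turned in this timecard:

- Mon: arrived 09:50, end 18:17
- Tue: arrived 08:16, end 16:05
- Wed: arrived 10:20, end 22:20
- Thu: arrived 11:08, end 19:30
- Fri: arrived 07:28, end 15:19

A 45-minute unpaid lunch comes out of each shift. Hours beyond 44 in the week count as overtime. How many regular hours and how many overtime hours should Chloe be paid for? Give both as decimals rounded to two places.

Regular 40.73 hours, overtime 0.00 hours

Mon: 09:50–18:17 = 8 h 27 min; less 45 min break → 7 h 42 min
Tue: 08:16–16:05 = 7 h 49 min; less 45 min break → 7 h 4 min
Wed: 10:20–22:20 = 12 h 0 min; less 45 min break → 11 h 15 min
Thu: 11:08–19:30 = 8 h 22 min; less 45 min break → 7 h 37 min
Fri: 07:28–15:19 = 7 h 51 min; less 45 min break → 7 h 6 min
Total worked: 40 h 44 min = 40.73 h.
Threshold 44 h → overtime 0 h 0 min, regular 40 h 44 min.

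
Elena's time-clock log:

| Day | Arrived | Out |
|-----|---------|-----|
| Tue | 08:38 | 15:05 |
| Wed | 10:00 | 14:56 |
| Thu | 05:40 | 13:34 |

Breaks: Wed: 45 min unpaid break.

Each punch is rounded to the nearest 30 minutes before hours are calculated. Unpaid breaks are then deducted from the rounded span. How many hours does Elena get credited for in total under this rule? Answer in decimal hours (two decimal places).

Tue: in 08:38→08:30, out 15:05→15:00; 6 h 30 min
Wed: in 10:00→10:00, out 14:56→15:00; 5 h 0 min − 45 min = 4 h 15 min
Thu: in 05:40→05:30, out 13:34→13:30; 8 h 0 min
Total credited: 18 h 45 min.

18.75 hours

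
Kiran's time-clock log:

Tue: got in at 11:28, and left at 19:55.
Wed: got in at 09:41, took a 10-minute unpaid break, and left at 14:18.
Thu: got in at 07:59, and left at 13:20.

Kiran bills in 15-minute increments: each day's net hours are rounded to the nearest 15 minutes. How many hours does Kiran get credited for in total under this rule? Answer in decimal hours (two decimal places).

Tue: 11:28–19:55 = 8 h 27 min → rounds to 8 h 30 min
Wed: 09:41–14:18 = 4 h 37 min − 10 min = 4 h 27 min → rounds to 4 h 30 min
Thu: 07:59–13:20 = 5 h 21 min → rounds to 5 h 15 min
Total credited: 18 h 15 min.

18.25 hours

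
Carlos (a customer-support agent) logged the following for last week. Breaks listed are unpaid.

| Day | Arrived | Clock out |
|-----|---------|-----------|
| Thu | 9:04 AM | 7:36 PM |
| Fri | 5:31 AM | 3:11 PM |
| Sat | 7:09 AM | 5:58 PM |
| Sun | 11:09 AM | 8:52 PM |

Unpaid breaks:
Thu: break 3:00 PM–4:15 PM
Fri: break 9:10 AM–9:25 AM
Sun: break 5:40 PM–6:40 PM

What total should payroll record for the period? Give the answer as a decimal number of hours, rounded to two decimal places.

38.23 hours

Thu: 9:04 AM–7:36 PM = 10 h 32 min; less 75 min break → 9 h 17 min
Fri: 5:31 AM–3:11 PM = 9 h 40 min; less 15 min break → 9 h 25 min
Sat: 7:09 AM–5:58 PM = 10 h 49 min
Sun: 11:09 AM–8:52 PM = 9 h 43 min; less 60 min break → 8 h 43 min
Total: 9 h 17 min + 9 h 25 min + 10 h 49 min + 8 h 43 min = 38 h 14 min.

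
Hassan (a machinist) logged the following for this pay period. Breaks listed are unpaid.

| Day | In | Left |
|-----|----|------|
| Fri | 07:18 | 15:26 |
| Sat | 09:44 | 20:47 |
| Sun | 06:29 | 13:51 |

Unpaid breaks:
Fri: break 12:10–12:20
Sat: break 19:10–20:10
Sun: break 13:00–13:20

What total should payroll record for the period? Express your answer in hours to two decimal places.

25.05 hours

Fri: 07:18–15:26 = 8 h 8 min; less 10 min break → 7 h 58 min
Sat: 09:44–20:47 = 11 h 3 min; less 60 min break → 10 h 3 min
Sun: 06:29–13:51 = 7 h 22 min; less 20 min break → 7 h 2 min
Total: 7 h 58 min + 10 h 3 min + 7 h 2 min = 25 h 3 min.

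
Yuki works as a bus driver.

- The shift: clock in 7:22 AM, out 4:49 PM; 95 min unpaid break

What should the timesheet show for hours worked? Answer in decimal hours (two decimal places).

7.87 hours

The shift: 7:22 AM–4:49 PM = 9 h 27 min; less 95 min break → 7 h 52 min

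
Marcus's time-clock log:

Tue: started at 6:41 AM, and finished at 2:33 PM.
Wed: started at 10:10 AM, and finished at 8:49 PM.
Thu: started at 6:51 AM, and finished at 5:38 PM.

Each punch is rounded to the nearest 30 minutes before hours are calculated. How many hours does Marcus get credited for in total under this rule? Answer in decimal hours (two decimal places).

Tue: in 6:41 AM→6:30 AM, out 2:33 PM→2:30 PM; 8 h 0 min
Wed: in 10:10 AM→10:00 AM, out 8:49 PM→9:00 PM; 11 h 0 min
Thu: in 6:51 AM→7:00 AM, out 5:38 PM→5:30 PM; 10 h 30 min
Total credited: 29 h 30 min.

29.50 hours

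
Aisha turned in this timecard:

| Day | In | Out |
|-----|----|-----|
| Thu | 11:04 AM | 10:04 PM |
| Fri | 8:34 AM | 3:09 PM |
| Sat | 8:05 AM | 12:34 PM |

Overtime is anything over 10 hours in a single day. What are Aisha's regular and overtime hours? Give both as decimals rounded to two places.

Regular 21.07 hours, overtime 1.00 hours

Thu: 11:04 AM–10:04 PM = 11 h 0 min
Fri: 8:34 AM–3:09 PM = 6 h 35 min
Sat: 8:05 AM–12:34 PM = 4 h 29 min
Thu reg 10 h 0 min / OT 1 h 0 min; Fri reg 6 h 35 min / OT 0 h 0 min; Sat reg 4 h 29 min / OT 0 h 0 min.
Totals: regular 21 h 4 min, overtime 1 h 0 min.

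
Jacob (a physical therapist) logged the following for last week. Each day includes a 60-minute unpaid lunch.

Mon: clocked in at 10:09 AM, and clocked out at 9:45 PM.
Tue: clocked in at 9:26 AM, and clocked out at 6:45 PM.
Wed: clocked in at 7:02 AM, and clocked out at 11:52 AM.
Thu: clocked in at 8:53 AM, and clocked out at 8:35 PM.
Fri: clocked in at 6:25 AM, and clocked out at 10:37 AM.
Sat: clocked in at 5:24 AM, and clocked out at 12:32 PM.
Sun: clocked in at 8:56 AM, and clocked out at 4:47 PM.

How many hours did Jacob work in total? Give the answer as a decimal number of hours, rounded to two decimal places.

49.63 hours

Mon: 10:09 AM–9:45 PM = 11 h 36 min; less 60 min break → 10 h 36 min
Tue: 9:26 AM–6:45 PM = 9 h 19 min; less 60 min break → 8 h 19 min
Wed: 7:02 AM–11:52 AM = 4 h 50 min; less 60 min break → 3 h 50 min
Thu: 8:53 AM–8:35 PM = 11 h 42 min; less 60 min break → 10 h 42 min
Fri: 6:25 AM–10:37 AM = 4 h 12 min; less 60 min break → 3 h 12 min
Sat: 5:24 AM–12:32 PM = 7 h 8 min; less 60 min break → 6 h 8 min
Sun: 8:56 AM–4:47 PM = 7 h 51 min; less 60 min break → 6 h 51 min
Total: 10 h 36 min + 8 h 19 min + 3 h 50 min + 10 h 42 min + 3 h 12 min + 6 h 8 min + 6 h 51 min = 49 h 38 min.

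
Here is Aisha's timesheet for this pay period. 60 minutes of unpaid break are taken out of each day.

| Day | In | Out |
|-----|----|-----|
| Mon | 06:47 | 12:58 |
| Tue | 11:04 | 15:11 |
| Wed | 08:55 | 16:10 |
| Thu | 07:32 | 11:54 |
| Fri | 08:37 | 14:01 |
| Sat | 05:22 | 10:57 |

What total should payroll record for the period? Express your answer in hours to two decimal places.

Mon: 06:47–12:58 = 6 h 11 min; less 60 min break → 5 h 11 min
Tue: 11:04–15:11 = 4 h 7 min; less 60 min break → 3 h 7 min
Wed: 08:55–16:10 = 7 h 15 min; less 60 min break → 6 h 15 min
Thu: 07:32–11:54 = 4 h 22 min; less 60 min break → 3 h 22 min
Fri: 08:37–14:01 = 5 h 24 min; less 60 min break → 4 h 24 min
Sat: 05:22–10:57 = 5 h 35 min; less 60 min break → 4 h 35 min
Total: 5 h 11 min + 3 h 7 min + 6 h 15 min + 3 h 22 min + 4 h 24 min + 4 h 35 min = 26 h 54 min.

26.90 hours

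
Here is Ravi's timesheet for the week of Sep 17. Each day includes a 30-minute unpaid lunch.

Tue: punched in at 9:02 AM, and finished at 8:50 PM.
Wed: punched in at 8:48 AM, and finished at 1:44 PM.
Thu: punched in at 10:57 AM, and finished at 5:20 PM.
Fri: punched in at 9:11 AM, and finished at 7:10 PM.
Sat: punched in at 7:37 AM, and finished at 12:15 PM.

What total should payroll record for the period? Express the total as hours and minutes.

35 h 14 min

Tue: 9:02 AM–8:50 PM = 11 h 48 min; less 30 min break → 11 h 18 min
Wed: 8:48 AM–1:44 PM = 4 h 56 min; less 30 min break → 4 h 26 min
Thu: 10:57 AM–5:20 PM = 6 h 23 min; less 30 min break → 5 h 53 min
Fri: 9:11 AM–7:10 PM = 9 h 59 min; less 30 min break → 9 h 29 min
Sat: 7:37 AM–12:15 PM = 4 h 38 min; less 30 min break → 4 h 8 min
Total: 11 h 18 min + 4 h 26 min + 5 h 53 min + 9 h 29 min + 4 h 8 min = 35 h 14 min.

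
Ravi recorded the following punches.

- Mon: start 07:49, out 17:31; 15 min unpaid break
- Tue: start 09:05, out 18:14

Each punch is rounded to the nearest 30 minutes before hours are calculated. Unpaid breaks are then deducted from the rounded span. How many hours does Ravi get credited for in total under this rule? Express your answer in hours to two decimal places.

18.25 hours

Mon: in 07:49→08:00, out 17:31→17:30; 9 h 30 min − 15 min = 9 h 15 min
Tue: in 09:05→09:00, out 18:14→18:00; 9 h 0 min
Total credited: 18 h 15 min.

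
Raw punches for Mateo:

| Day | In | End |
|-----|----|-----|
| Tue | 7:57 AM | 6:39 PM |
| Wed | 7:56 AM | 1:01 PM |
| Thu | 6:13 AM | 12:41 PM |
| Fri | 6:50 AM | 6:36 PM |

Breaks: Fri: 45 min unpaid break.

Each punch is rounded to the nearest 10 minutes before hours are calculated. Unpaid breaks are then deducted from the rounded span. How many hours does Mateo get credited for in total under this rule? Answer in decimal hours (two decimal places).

Tue: in 7:57 AM→8:00 AM, out 6:39 PM→6:40 PM; 10 h 40 min
Wed: in 7:56 AM→8:00 AM, out 1:01 PM→1:00 PM; 5 h 0 min
Thu: in 6:13 AM→6:10 AM, out 12:41 PM→12:40 PM; 6 h 30 min
Fri: in 6:50 AM→6:50 AM, out 6:36 PM→6:40 PM; 11 h 50 min − 45 min = 11 h 5 min
Total credited: 33 h 15 min.

33.25 hours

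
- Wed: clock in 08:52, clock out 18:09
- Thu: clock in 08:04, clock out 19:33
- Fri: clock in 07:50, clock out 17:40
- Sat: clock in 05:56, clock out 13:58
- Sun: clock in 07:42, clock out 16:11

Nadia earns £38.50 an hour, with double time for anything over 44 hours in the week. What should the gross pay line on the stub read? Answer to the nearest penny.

Wed: 08:52–18:09 = 9 h 17 min
Thu: 08:04–19:33 = 11 h 29 min
Fri: 07:50–17:40 = 9 h 50 min
Sat: 05:56–13:58 = 8 h 2 min
Sun: 07:42–16:11 = 8 h 29 min
Total worked: 47 h 7 min = 2827 min.
Regular 44 h 0 min = 2640 min at £38.50/h; overtime 3 h 7 min = 187 min at £77.00/h.
Pay = (2640 × £38.50 + 187 × £77.00) ÷ 60 = £1933.98.

£1933.98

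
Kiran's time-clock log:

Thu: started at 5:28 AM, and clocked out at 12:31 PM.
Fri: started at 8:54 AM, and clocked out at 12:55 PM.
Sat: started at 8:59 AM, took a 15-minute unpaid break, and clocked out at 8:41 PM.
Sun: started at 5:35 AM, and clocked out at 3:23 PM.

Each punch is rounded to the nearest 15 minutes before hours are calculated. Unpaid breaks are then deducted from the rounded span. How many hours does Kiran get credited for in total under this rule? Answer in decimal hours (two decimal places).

32.50 hours

Thu: in 5:28 AM→5:30 AM, out 12:31 PM→12:30 PM; 7 h 0 min
Fri: in 8:54 AM→9:00 AM, out 12:55 PM→1:00 PM; 4 h 0 min
Sat: in 8:59 AM→9:00 AM, out 8:41 PM→8:45 PM; 11 h 45 min − 15 min = 11 h 30 min
Sun: in 5:35 AM→5:30 AM, out 3:23 PM→3:30 PM; 10 h 0 min
Total credited: 32 h 30 min.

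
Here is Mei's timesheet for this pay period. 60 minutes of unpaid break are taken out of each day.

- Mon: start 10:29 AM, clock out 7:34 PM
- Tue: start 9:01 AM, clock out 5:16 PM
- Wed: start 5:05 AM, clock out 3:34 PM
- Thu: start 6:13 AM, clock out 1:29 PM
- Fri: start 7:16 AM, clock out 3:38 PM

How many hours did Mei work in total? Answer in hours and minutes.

Mon: 10:29 AM–7:34 PM = 9 h 5 min; less 60 min break → 8 h 5 min
Tue: 9:01 AM–5:16 PM = 8 h 15 min; less 60 min break → 7 h 15 min
Wed: 5:05 AM–3:34 PM = 10 h 29 min; less 60 min break → 9 h 29 min
Thu: 6:13 AM–1:29 PM = 7 h 16 min; less 60 min break → 6 h 16 min
Fri: 7:16 AM–3:38 PM = 8 h 22 min; less 60 min break → 7 h 22 min
Total: 8 h 5 min + 7 h 15 min + 9 h 29 min + 6 h 16 min + 7 h 22 min = 38 h 27 min.

38 h 27 min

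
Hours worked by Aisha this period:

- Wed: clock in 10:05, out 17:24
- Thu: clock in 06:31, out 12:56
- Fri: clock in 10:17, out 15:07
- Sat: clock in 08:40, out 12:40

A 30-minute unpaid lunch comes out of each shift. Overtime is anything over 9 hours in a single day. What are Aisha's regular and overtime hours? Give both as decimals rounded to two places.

Regular 20.57 hours, overtime 0.00 hours

Wed: 10:05–17:24 = 7 h 19 min; less 30 min break → 6 h 49 min
Thu: 06:31–12:56 = 6 h 25 min; less 30 min break → 5 h 55 min
Fri: 10:17–15:07 = 4 h 50 min; less 30 min break → 4 h 20 min
Sat: 08:40–12:40 = 4 h 0 min; less 30 min break → 3 h 30 min
Wed reg 6 h 49 min / OT 0 h 0 min; Thu reg 5 h 55 min / OT 0 h 0 min; Fri reg 4 h 20 min / OT 0 h 0 min; Sat reg 3 h 30 min / OT 0 h 0 min.
Totals: regular 20 h 34 min, overtime 0 h 0 min.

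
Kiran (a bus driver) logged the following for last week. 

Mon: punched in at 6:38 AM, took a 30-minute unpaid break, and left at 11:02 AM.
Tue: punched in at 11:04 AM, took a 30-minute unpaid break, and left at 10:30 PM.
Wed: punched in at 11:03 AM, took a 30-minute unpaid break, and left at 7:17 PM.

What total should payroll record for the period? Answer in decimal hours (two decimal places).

Mon: 6:38 AM–11:02 AM = 4 h 24 min; less 30 min break → 3 h 54 min
Tue: 11:04 AM–10:30 PM = 11 h 26 min; less 30 min break → 10 h 56 min
Wed: 11:03 AM–7:17 PM = 8 h 14 min; less 30 min break → 7 h 44 min
Total: 3 h 54 min + 10 h 56 min + 7 h 44 min = 22 h 34 min.

22.57 hours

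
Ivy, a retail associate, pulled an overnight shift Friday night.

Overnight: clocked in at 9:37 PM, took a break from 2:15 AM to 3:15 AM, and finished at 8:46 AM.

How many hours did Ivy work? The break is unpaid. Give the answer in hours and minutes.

10 h 9 min

Overnight: 9:37 PM → midnight = 2 h 23 min; midnight → 8:46 AM = 8 h 46 min; span 11 h 9 min; less 60 min break → 10 h 9 min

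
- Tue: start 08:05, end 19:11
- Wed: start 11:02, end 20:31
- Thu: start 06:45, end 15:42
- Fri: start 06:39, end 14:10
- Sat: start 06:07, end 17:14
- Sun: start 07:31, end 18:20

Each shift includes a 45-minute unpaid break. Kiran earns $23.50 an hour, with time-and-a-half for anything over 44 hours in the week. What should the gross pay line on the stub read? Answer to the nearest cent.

Tue: 08:05–19:11 = 11 h 6 min; less 45 min break → 10 h 21 min
Wed: 11:02–20:31 = 9 h 29 min; less 45 min break → 8 h 44 min
Thu: 06:45–15:42 = 8 h 57 min; less 45 min break → 8 h 12 min
Fri: 06:39–14:10 = 7 h 31 min; less 45 min break → 6 h 46 min
Sat: 06:07–17:14 = 11 h 7 min; less 45 min break → 10 h 22 min
Sun: 07:31–18:20 = 10 h 49 min; less 45 min break → 10 h 4 min
Total worked: 54 h 29 min = 3269 min.
Regular 44 h 0 min = 2640 min at $23.50/h; overtime 10 h 29 min = 629 min at $35.25/h.
Pay = (2640 × $23.50 + 629 × $35.25) ÷ 60 = $1403.54.

$1403.54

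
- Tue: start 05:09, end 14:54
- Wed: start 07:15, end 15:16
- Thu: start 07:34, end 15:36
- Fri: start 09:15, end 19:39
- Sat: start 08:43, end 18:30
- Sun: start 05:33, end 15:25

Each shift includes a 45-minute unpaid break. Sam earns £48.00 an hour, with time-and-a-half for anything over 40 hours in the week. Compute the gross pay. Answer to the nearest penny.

Tue: 05:09–14:54 = 9 h 45 min; less 45 min break → 9 h 0 min
Wed: 07:15–15:16 = 8 h 1 min; less 45 min break → 7 h 16 min
Thu: 07:34–15:36 = 8 h 2 min; less 45 min break → 7 h 17 min
Fri: 09:15–19:39 = 10 h 24 min; less 45 min break → 9 h 39 min
Sat: 08:43–18:30 = 9 h 47 min; less 45 min break → 9 h 2 min
Sun: 05:33–15:25 = 9 h 52 min; less 45 min break → 9 h 7 min
Total worked: 51 h 21 min = 3081 min.
Regular 40 h 0 min = 2400 min at £48.00/h; overtime 11 h 21 min = 681 min at £72.00/h.
Pay = (2400 × £48.00 + 681 × £72.00) ÷ 60 = £2737.20.

£2737.20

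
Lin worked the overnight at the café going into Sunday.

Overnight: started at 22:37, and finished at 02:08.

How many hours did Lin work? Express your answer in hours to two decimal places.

3.52 hours

Overnight: 22:37 → midnight = 1 h 23 min; midnight → 02:08 = 2 h 8 min; span 3 h 31 min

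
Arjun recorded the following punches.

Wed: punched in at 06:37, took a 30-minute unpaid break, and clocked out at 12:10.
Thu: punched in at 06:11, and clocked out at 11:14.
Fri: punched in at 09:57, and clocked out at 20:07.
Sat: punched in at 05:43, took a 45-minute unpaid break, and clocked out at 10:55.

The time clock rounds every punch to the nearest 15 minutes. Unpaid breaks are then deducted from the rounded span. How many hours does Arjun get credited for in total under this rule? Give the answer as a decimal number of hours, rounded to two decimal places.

24.75 hours

Wed: in 06:37→06:30, out 12:10→12:15; 5 h 45 min − 30 min = 5 h 15 min
Thu: in 06:11→06:15, out 11:14→11:15; 5 h 0 min
Fri: in 09:57→10:00, out 20:07→20:00; 10 h 0 min
Sat: in 05:43→05:45, out 10:55→11:00; 5 h 15 min − 45 min = 4 h 30 min
Total credited: 24 h 45 min.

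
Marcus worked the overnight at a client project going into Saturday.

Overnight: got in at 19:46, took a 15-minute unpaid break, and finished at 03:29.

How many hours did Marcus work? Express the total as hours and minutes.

7 h 28 min

Overnight: 19:46 → midnight = 4 h 14 min; midnight → 03:29 = 3 h 29 min; span 7 h 43 min; less 15 min break → 7 h 28 min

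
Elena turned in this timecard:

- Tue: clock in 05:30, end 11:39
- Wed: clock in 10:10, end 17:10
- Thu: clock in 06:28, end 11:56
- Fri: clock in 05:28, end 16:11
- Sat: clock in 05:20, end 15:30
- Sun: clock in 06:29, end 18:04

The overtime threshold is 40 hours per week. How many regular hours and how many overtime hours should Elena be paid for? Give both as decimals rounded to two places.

Tue: 05:30–11:39 = 6 h 9 min
Wed: 10:10–17:10 = 7 h 0 min
Thu: 06:28–11:56 = 5 h 28 min
Fri: 05:28–16:11 = 10 h 43 min
Sat: 05:20–15:30 = 10 h 10 min
Sun: 06:29–18:04 = 11 h 35 min
Total worked: 51 h 5 min = 51.08 h.
Threshold 40 h → overtime 11 h 5 min, regular 40 h 0 min.

Regular 40.00 hours, overtime 11.08 hours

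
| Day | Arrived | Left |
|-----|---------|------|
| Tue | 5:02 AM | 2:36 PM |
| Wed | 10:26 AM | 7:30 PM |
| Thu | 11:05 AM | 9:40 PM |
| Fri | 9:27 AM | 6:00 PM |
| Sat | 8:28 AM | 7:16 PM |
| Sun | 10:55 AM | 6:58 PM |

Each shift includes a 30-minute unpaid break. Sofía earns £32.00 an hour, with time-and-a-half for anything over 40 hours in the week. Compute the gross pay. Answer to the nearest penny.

£1933.60

Tue: 5:02 AM–2:36 PM = 9 h 34 min; less 30 min break → 9 h 4 min
Wed: 10:26 AM–7:30 PM = 9 h 4 min; less 30 min break → 8 h 34 min
Thu: 11:05 AM–9:40 PM = 10 h 35 min; less 30 min break → 10 h 5 min
Fri: 9:27 AM–6:00 PM = 8 h 33 min; less 30 min break → 8 h 3 min
Sat: 8:28 AM–7:16 PM = 10 h 48 min; less 30 min break → 10 h 18 min
Sun: 10:55 AM–6:58 PM = 8 h 3 min; less 30 min break → 7 h 33 min
Total worked: 53 h 37 min = 3217 min.
Regular 40 h 0 min = 2400 min at £32.00/h; overtime 13 h 37 min = 817 min at £48.00/h.
Pay = (2400 × £32.00 + 817 × £48.00) ÷ 60 = £1933.60.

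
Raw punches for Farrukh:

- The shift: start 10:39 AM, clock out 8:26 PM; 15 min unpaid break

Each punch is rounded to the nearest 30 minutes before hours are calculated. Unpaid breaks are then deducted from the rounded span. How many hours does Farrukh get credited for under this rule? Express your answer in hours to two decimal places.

The shift: in 10:39 AM→10:30 AM, out 8:26 PM→8:30 PM; 10 h 0 min − 15 min = 9 h 45 min

9.75 hours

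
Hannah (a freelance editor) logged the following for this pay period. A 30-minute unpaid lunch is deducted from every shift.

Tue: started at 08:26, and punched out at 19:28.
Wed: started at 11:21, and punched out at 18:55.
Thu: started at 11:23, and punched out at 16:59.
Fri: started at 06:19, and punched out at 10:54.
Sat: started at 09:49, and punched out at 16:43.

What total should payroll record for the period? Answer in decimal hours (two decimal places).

Tue: 08:26–19:28 = 11 h 2 min; less 30 min break → 10 h 32 min
Wed: 11:21–18:55 = 7 h 34 min; less 30 min break → 7 h 4 min
Thu: 11:23–16:59 = 5 h 36 min; less 30 min break → 5 h 6 min
Fri: 06:19–10:54 = 4 h 35 min; less 30 min break → 4 h 5 min
Sat: 09:49–16:43 = 6 h 54 min; less 30 min break → 6 h 24 min
Total: 10 h 32 min + 7 h 4 min + 5 h 6 min + 4 h 5 min + 6 h 24 min = 33 h 11 min.

33.18 hours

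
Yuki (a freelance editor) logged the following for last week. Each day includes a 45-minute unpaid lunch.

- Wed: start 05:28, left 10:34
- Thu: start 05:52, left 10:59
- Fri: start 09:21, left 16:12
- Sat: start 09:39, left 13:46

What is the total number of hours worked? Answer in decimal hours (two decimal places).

18.18 hours

Wed: 05:28–10:34 = 5 h 6 min; less 45 min break → 4 h 21 min
Thu: 05:52–10:59 = 5 h 7 min; less 45 min break → 4 h 22 min
Fri: 09:21–16:12 = 6 h 51 min; less 45 min break → 6 h 6 min
Sat: 09:39–13:46 = 4 h 7 min; less 45 min break → 3 h 22 min
Total: 4 h 21 min + 4 h 22 min + 6 h 6 min + 3 h 22 min = 18 h 11 min.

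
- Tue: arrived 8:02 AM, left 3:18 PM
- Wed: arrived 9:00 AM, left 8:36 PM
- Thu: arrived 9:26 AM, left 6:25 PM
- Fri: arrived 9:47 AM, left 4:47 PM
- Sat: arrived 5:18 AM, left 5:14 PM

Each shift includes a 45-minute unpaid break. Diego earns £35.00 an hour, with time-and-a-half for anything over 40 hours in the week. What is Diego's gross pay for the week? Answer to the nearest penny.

Tue: 8:02 AM–3:18 PM = 7 h 16 min; less 45 min break → 6 h 31 min
Wed: 9:00 AM–8:36 PM = 11 h 36 min; less 45 min break → 10 h 51 min
Thu: 9:26 AM–6:25 PM = 8 h 59 min; less 45 min break → 8 h 14 min
Fri: 9:47 AM–4:47 PM = 7 h 0 min; less 45 min break → 6 h 15 min
Sat: 5:18 AM–5:14 PM = 11 h 56 min; less 45 min break → 11 h 11 min
Total worked: 43 h 2 min = 2582 min.
Regular 40 h 0 min = 2400 min at £35.00/h; overtime 3 h 2 min = 182 min at £52.50/h.
Pay = (2400 × £35.00 + 182 × £52.50) ÷ 60 = £1559.25.

£1559.25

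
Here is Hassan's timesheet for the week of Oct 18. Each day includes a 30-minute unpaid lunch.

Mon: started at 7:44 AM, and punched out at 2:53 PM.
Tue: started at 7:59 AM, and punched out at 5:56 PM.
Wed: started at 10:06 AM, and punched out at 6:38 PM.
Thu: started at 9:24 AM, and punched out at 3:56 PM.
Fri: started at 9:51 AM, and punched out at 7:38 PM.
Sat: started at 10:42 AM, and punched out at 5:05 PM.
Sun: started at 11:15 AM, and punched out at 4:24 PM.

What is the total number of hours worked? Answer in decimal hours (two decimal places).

49.98 hours

Mon: 7:44 AM–2:53 PM = 7 h 9 min; less 30 min break → 6 h 39 min
Tue: 7:59 AM–5:56 PM = 9 h 57 min; less 30 min break → 9 h 27 min
Wed: 10:06 AM–6:38 PM = 8 h 32 min; less 30 min break → 8 h 2 min
Thu: 9:24 AM–3:56 PM = 6 h 32 min; less 30 min break → 6 h 2 min
Fri: 9:51 AM–7:38 PM = 9 h 47 min; less 30 min break → 9 h 17 min
Sat: 10:42 AM–5:05 PM = 6 h 23 min; less 30 min break → 5 h 53 min
Sun: 11:15 AM–4:24 PM = 5 h 9 min; less 30 min break → 4 h 39 min
Total: 6 h 39 min + 9 h 27 min + 8 h 2 min + 6 h 2 min + 9 h 17 min + 5 h 53 min + 4 h 39 min = 49 h 59 min.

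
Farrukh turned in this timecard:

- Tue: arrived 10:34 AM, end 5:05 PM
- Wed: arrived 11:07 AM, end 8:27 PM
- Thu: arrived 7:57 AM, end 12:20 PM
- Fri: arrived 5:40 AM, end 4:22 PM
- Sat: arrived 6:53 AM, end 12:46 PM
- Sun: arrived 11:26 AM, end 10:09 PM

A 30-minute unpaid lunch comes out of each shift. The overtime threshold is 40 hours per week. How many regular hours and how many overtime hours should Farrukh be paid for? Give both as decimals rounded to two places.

Regular 40.00 hours, overtime 4.53 hours

Tue: 10:34 AM–5:05 PM = 6 h 31 min; less 30 min break → 6 h 1 min
Wed: 11:07 AM–8:27 PM = 9 h 20 min; less 30 min break → 8 h 50 min
Thu: 7:57 AM–12:20 PM = 4 h 23 min; less 30 min break → 3 h 53 min
Fri: 5:40 AM–4:22 PM = 10 h 42 min; less 30 min break → 10 h 12 min
Sat: 6:53 AM–12:46 PM = 5 h 53 min; less 30 min break → 5 h 23 min
Sun: 11:26 AM–10:09 PM = 10 h 43 min; less 30 min break → 10 h 13 min
Total worked: 44 h 32 min = 44.53 h.
Threshold 40 h → overtime 4 h 32 min, regular 40 h 0 min.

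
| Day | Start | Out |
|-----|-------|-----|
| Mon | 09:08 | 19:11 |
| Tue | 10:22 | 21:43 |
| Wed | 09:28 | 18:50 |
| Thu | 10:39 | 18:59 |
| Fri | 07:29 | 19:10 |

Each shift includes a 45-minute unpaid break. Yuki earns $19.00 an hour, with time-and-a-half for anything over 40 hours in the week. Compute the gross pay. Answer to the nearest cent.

Mon: 09:08–19:11 = 10 h 3 min; less 45 min break → 9 h 18 min
Tue: 10:22–21:43 = 11 h 21 min; less 45 min break → 10 h 36 min
Wed: 09:28–18:50 = 9 h 22 min; less 45 min break → 8 h 37 min
Thu: 10:39–18:59 = 8 h 20 min; less 45 min break → 7 h 35 min
Fri: 07:29–19:10 = 11 h 41 min; less 45 min break → 10 h 56 min
Total worked: 47 h 2 min = 2822 min.
Regular 40 h 0 min = 2400 min at $19.00/h; overtime 7 h 2 min = 422 min at $28.50/h.
Pay = (2400 × $19.00 + 422 × $28.50) ÷ 60 = $960.45.

$960.45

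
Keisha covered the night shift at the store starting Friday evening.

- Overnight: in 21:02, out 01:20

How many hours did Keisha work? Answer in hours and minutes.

4 h 18 min

Overnight: 21:02 → midnight = 2 h 58 min; midnight → 01:20 = 1 h 20 min; span 4 h 18 min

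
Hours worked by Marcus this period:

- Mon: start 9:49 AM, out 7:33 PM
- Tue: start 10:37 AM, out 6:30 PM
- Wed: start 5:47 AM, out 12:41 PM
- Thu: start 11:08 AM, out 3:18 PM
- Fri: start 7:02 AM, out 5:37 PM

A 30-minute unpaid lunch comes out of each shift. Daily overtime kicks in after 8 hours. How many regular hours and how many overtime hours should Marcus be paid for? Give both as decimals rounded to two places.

Mon: 9:49 AM–7:33 PM = 9 h 44 min; less 30 min break → 9 h 14 min
Tue: 10:37 AM–6:30 PM = 7 h 53 min; less 30 min break → 7 h 23 min
Wed: 5:47 AM–12:41 PM = 6 h 54 min; less 30 min break → 6 h 24 min
Thu: 11:08 AM–3:18 PM = 4 h 10 min; less 30 min break → 3 h 40 min
Fri: 7:02 AM–5:37 PM = 10 h 35 min; less 30 min break → 10 h 5 min
Mon reg 8 h 0 min / OT 1 h 14 min; Tue reg 7 h 23 min / OT 0 h 0 min; Wed reg 6 h 24 min / OT 0 h 0 min; Thu reg 3 h 40 min / OT 0 h 0 min; Fri reg 8 h 0 min / OT 2 h 5 min.
Totals: regular 33 h 27 min, overtime 3 h 19 min.

Regular 33.45 hours, overtime 3.32 hours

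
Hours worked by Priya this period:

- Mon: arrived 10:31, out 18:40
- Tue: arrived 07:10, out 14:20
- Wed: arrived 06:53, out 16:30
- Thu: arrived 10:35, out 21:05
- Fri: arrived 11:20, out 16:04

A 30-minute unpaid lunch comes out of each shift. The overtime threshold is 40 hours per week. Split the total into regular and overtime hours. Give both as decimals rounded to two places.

Regular 37.67 hours, overtime 0.00 hours

Mon: 10:31–18:40 = 8 h 9 min; less 30 min break → 7 h 39 min
Tue: 07:10–14:20 = 7 h 10 min; less 30 min break → 6 h 40 min
Wed: 06:53–16:30 = 9 h 37 min; less 30 min break → 9 h 7 min
Thu: 10:35–21:05 = 10 h 30 min; less 30 min break → 10 h 0 min
Fri: 11:20–16:04 = 4 h 44 min; less 30 min break → 4 h 14 min
Total worked: 37 h 40 min = 37.67 h.
Threshold 40 h → overtime 0 h 0 min, regular 37 h 40 min.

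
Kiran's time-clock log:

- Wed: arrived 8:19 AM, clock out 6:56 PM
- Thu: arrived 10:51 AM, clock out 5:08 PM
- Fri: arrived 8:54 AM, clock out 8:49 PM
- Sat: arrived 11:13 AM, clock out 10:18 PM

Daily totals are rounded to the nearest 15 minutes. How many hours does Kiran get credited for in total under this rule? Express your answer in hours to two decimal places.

39.75 hours

Wed: 8:19 AM–6:56 PM = 10 h 37 min → rounds to 10 h 30 min
Thu: 10:51 AM–5:08 PM = 6 h 17 min → rounds to 6 h 15 min
Fri: 8:54 AM–8:49 PM = 11 h 55 min → rounds to 12 h 0 min
Sat: 11:13 AM–10:18 PM = 11 h 5 min → rounds to 11 h 0 min
Total credited: 39 h 45 min.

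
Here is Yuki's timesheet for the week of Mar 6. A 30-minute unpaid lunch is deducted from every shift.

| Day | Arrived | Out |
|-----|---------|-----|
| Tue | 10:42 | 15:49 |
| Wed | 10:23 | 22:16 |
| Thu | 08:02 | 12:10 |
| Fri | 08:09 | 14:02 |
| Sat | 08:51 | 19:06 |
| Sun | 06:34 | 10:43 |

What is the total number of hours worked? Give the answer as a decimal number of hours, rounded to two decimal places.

38.42 hours

Tue: 10:42–15:49 = 5 h 7 min; less 30 min break → 4 h 37 min
Wed: 10:23–22:16 = 11 h 53 min; less 30 min break → 11 h 23 min
Thu: 08:02–12:10 = 4 h 8 min; less 30 min break → 3 h 38 min
Fri: 08:09–14:02 = 5 h 53 min; less 30 min break → 5 h 23 min
Sat: 08:51–19:06 = 10 h 15 min; less 30 min break → 9 h 45 min
Sun: 06:34–10:43 = 4 h 9 min; less 30 min break → 3 h 39 min
Total: 4 h 37 min + 11 h 23 min + 3 h 38 min + 5 h 23 min + 9 h 45 min + 3 h 39 min = 38 h 25 min.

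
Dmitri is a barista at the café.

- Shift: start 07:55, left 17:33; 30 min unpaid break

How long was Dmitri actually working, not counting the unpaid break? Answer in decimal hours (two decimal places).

Shift: 07:55–17:33 = 9 h 38 min; less 30 min break → 9 h 8 min

9.13 hours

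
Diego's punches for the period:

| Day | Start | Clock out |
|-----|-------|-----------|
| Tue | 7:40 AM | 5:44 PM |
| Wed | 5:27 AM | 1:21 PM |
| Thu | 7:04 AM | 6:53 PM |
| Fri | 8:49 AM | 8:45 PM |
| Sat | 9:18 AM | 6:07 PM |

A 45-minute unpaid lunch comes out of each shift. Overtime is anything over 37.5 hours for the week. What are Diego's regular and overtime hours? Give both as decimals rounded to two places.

Regular 37.50 hours, overtime 9.28 hours

Tue: 7:40 AM–5:44 PM = 10 h 4 min; less 45 min break → 9 h 19 min
Wed: 5:27 AM–1:21 PM = 7 h 54 min; less 45 min break → 7 h 9 min
Thu: 7:04 AM–6:53 PM = 11 h 49 min; less 45 min break → 11 h 4 min
Fri: 8:49 AM–8:45 PM = 11 h 56 min; less 45 min break → 11 h 11 min
Sat: 9:18 AM–6:07 PM = 8 h 49 min; less 45 min break → 8 h 4 min
Total worked: 46 h 47 min = 46.78 h.
Threshold 37.5 h → overtime 9 h 17 min, regular 37 h 30 min.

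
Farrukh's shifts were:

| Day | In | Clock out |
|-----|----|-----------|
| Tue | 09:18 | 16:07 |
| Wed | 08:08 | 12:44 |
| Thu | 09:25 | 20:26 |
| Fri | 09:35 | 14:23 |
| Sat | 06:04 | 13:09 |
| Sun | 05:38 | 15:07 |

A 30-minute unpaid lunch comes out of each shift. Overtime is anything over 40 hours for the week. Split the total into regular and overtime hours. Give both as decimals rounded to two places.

Regular 40.00 hours, overtime 0.80 hours

Tue: 09:18–16:07 = 6 h 49 min; less 30 min break → 6 h 19 min
Wed: 08:08–12:44 = 4 h 36 min; less 30 min break → 4 h 6 min
Thu: 09:25–20:26 = 11 h 1 min; less 30 min break → 10 h 31 min
Fri: 09:35–14:23 = 4 h 48 min; less 30 min break → 4 h 18 min
Sat: 06:04–13:09 = 7 h 5 min; less 30 min break → 6 h 35 min
Sun: 05:38–15:07 = 9 h 29 min; less 30 min break → 8 h 59 min
Total worked: 40 h 48 min = 40.80 h.
Threshold 40 h → overtime 0 h 48 min, regular 40 h 0 min.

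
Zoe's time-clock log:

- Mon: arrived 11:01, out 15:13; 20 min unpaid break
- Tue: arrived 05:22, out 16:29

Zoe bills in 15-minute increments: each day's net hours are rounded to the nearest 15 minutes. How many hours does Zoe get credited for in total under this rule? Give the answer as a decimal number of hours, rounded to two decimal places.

Mon: 11:01–15:13 = 4 h 12 min − 20 min = 3 h 52 min → rounds to 3 h 45 min
Tue: 05:22–16:29 = 11 h 7 min → rounds to 11 h 0 min
Total credited: 14 h 45 min.

14.75 hours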